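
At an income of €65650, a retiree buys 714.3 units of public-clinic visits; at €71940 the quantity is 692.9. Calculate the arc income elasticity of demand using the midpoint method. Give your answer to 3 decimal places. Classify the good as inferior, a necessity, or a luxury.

ΔQ = 692.9 − 714.3 = -21.4; midpoint Q̄ = (714.3 + 692.9)/2 = 703.6.
ΔI = 71940 − 65650 = 6290; midpoint Ī = (65650 + 71940)/2 = 68795.
η = (ΔQ/Q̄) ÷ (ΔI/Ī) = (-21.4/703.6) ÷ (6290/68795) = -0.333.
η < 0 ⇒ inferior good.

-0.333 (inferior good)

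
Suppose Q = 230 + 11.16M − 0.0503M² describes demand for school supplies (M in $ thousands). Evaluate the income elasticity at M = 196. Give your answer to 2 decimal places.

-3.46

At M = 196: Q = 485.0352.
dQ/dM = 11.16 − 0.1006M = -8.55760.
η = (dQ/dM)·(M/Q) = -8.55760 × (196/485.0352) = -3.46.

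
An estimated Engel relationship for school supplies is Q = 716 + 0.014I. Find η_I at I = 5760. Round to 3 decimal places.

At I = 5760: Q = 796.640.
dQ/dI = 0.014.
η = (dQ/dI)·(I/Q) = 0.014 × (5760/796.640) = 0.101.

0.101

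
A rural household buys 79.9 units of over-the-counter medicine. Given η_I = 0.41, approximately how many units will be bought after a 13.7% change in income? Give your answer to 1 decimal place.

%ΔQ ≈ η × %ΔI = 0.41 × 13.7% = 5.617%.
New Q ≈ 79.9 × (1 + 0.05617) = 84.4.

84.4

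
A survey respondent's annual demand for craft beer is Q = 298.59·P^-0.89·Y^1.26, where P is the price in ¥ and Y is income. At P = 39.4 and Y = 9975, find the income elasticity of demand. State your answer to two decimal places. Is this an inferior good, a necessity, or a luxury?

1.26 (luxury)

For a multiplicative demand Q = A·P^α·Y^β, the income elasticity is β everywhere.
Here β = 1.26, so η = 1.26.
Since η > 1, this is a luxury.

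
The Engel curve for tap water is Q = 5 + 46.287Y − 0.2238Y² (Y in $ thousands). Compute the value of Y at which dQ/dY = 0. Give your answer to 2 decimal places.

103.41

dQ/dY = 46.287 − 0.4476Y.
The good is inferior where dQ/dY < 0. Setting dQ/dY = 0 gives Y = 46.287 / 0.4476 = 103.41.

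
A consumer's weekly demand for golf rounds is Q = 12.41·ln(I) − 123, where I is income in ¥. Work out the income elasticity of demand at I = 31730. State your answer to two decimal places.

2.20

At I = 31730: Q = 5.630.
dQ/dI = 12.41/I = 0.000391113 at this income.
η = (dQ/dI)·(I/Q) = 0.000391113 × (31730/5.630) = 2.20.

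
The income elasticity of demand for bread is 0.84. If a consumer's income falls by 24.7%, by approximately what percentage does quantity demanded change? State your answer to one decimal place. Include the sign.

%ΔQ ≈ η × %ΔI = 0.84 × (-24.7%) = -20.7%.

-20.7%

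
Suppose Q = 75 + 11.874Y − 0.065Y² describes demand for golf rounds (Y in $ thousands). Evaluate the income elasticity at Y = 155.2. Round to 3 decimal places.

At Y = 155.2: Q = 352.1872.
dQ/dY = 11.874 − 0.13Y = -8.30200.
η = (dQ/dY)·(Y/Q) = -8.30200 × (155.2/352.1872) = -3.658.

-3.658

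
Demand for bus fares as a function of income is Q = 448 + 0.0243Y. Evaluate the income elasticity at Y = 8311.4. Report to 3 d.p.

At Y = 8311.4: Q = 649.967.
dQ/dY = 0.0243.
η = (dQ/dY)·(Y/Q) = 0.0243 × (8311.4/649.967) = 0.311.

0.311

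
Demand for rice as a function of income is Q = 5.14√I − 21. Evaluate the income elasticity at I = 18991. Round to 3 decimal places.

At I = 18991: Q = 687.332.
dQ/dI = 5.14/(2√I) = 0.0186492 at this income.
η = (dQ/dI)·(I/Q) = 0.0186492 × (18991/687.332) = 0.515.

0.515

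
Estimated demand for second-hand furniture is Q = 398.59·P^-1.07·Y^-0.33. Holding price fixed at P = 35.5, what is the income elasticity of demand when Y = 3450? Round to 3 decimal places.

-0.330

For a multiplicative demand Q = A·P^α·Y^β, the income elasticity is β everywhere.
Here β = -0.33, so η = -0.330.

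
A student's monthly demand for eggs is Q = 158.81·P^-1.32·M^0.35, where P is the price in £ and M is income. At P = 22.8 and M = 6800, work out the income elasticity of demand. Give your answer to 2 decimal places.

0.35

For a multiplicative demand Q = A·P^α·M^β, the income elasticity is β everywhere.
Here β = 0.35, so η = 0.35.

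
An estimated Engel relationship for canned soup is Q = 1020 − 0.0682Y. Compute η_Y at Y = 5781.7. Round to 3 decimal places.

At Y = 5781.7: Q = 625.688.
dQ/dY = −0.0682.
η = (dQ/dY)·(Y/Q) = -0.0682 × (5781.7/625.688) = -0.630.

-0.630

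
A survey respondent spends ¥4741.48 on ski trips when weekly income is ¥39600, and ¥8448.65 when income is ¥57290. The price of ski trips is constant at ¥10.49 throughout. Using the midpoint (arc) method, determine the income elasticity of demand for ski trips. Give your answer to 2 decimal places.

1.54

With a constant price, Q₁ = 4741.48/10.49 = 452.000 and Q₂ = 8448.65/10.49 = 805.400 (equivalently, work directly with expenditure since P cancels).
Midpoint %ΔQ = (8448.65 − 4741.48)/6595.07 = 0.56211; midpoint %ΔI = (57290 − 39600)/48445 = 0.36516.
η = 0.56211 / 0.36516 = 1.54.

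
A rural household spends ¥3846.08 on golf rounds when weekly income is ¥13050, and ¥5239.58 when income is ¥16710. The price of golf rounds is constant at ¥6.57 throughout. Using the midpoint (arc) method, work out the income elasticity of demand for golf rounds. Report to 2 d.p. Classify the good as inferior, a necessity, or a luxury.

With a constant price, Q₁ = 3846.08/6.57 = 585.400 and Q₂ = 5239.58/6.57 = 797.501 (equivalently, work directly with expenditure since P cancels).
Midpoint %ΔQ = (5239.58 − 3846.08)/4542.83 = 0.30675; midpoint %ΔI = (16710 − 13050)/14880 = 0.24597.
η = 0.30675 / 0.24597 = 1.25.
η > 1 ⇒ luxury.

1.25 (luxury)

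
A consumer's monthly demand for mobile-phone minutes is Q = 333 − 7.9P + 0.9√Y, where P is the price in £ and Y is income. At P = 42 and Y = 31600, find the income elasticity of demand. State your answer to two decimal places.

At P = 42, Y = 31600: Q = 161.187.
Holding P constant, ∂Q/∂Y = 0.9/(2√Y) = 0.00253145.
η_Y = (∂Q/∂Y)·(Y/Q) = 0.00253145 × (31600/161.187) = 0.50.

0.50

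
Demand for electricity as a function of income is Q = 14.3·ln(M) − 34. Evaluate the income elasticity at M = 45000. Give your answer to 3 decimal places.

At M = 45000: Q = 119.216.
dQ/dM = 14.3/M = 0.000317778 at this income.
η = (dQ/dM)·(M/Q) = 0.000317778 × (45000/119.216) = 0.120.

0.120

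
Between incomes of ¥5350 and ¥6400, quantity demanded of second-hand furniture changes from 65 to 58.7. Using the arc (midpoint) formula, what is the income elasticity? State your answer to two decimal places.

-0.57

ΔQ = 58.7 − 65 = -6.3; midpoint Q̄ = (65 + 58.7)/2 = 61.85.
ΔI = 6400 − 5350 = 1050; midpoint Ī = (5350 + 6400)/2 = 5875.
η = (ΔQ/Q̄) ÷ (ΔI/Ī) = (-6.3/61.85) ÷ (1050/5875) = -0.57.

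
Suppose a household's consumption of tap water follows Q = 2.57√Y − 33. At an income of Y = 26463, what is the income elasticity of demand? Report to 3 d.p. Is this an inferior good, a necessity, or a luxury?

0.543 (necessity)

At Y = 26463: Q = 385.074.
dQ/dY = 2.57/(2√Y) = 0.00789921 at this income.
η = (dQ/dY)·(Y/Q) = 0.00789921 × (26463/385.074) = 0.543.
Since 0 < η < 1, the good is a necessity.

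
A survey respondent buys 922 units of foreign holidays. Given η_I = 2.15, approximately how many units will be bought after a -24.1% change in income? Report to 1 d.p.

%ΔQ ≈ η × %ΔI = 2.15 × (-24.1%) = -51.815%.
New Q ≈ 922 × (1 − 0.51815) = 444.3.

444.3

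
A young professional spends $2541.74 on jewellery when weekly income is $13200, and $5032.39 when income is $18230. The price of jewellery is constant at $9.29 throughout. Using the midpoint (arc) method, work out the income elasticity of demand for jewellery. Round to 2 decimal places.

2.05

With a constant price, Q₁ = 2541.74/9.29 = 273.600 and Q₂ = 5032.39/9.29 = 541.700 (equivalently, work directly with expenditure since P cancels).
Midpoint %ΔQ = (5032.39 − 2541.74)/3787.07 = 0.65767; midpoint %ΔI = (18230 − 13200)/15715 = 0.32008.
η = 0.65767 / 0.32008 = 2.05.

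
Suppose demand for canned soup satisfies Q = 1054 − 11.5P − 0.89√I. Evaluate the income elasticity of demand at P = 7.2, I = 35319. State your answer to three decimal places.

At P = 7.2, I = 35319: Q = 803.939.
Holding P constant, ∂Q/∂I = -0.89/(2√I) = -0.00236786.
η_I = (∂Q/∂I)·(I/Q) = -0.00236786 × (35319/803.939) = -0.104.

-0.104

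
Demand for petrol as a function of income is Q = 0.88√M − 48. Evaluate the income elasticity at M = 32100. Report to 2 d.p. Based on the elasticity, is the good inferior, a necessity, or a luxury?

0.72 (necessity)

At M = 32100: Q = 109.665.
dQ/dM = 0.88/(2√M) = 0.00245584 at this income.
η = (dQ/dM)·(M/Q) = 0.00245584 × (32100/109.665) = 0.72.
Since 0 < η < 1, the good is a necessity.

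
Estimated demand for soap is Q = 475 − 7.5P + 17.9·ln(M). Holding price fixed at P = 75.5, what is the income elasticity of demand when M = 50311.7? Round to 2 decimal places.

At P = 75.5, M = 50311.7: Q = 102.535.
Holding P constant, ∂Q/∂M = 17.9/M = 0.000355782.
η_M = (∂Q/∂M)·(M/Q) = 0.000355782 × (50311.7/102.535) = 0.17.

0.17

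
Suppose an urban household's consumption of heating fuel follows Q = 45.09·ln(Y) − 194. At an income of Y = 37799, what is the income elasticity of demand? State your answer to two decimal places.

0.16

At Y = 37799: Q = 281.250.
dQ/dY = 45.09/Y = 0.00119289 at this income.
η = (dQ/dY)·(Y/Q) = 0.00119289 × (37799/281.250) = 0.16.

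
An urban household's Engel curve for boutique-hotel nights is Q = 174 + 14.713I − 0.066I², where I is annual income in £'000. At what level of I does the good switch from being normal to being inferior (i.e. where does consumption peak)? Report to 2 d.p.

dQ/dI = 14.713 − 0.132I.
The good is inferior where dQ/dI < 0. Setting dQ/dI = 0 gives I = 14.713 / 0.132 = 111.46.

111.46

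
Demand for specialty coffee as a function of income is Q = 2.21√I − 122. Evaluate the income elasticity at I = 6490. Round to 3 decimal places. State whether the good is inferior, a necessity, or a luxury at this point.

1.589 (luxury)

At I = 6490: Q = 56.039.
dQ/dI = 2.21/(2√I) = 0.0137164 at this income.
η = (dQ/dI)·(I/Q) = 0.0137164 × (6490/56.039) = 1.589.
Since η > 1, the good is a luxury.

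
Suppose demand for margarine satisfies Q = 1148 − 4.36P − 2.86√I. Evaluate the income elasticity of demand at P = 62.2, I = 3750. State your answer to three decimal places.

-0.125

At P = 62.2, I = 3750: Q = 701.669.
Holding P constant, ∂Q/∂I = -2.86/(2√I) = -0.0233518.
η_I = (∂Q/∂I)·(I/Q) = -0.0233518 × (3750/701.669) = -0.125.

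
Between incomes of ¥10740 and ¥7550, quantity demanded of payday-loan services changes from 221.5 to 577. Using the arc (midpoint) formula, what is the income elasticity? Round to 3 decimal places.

-2.553

ΔQ = 577 − 221.5 = 355.5; midpoint Q̄ = (221.5 + 577)/2 = 399.25.
ΔI = 7550 − 10740 = -3190; midpoint Ī = (10740 + 7550)/2 = 9145.
η = (ΔQ/Q̄) ÷ (ΔI/Ī) = (355.5/399.25) ÷ (-3190/9145) = -2.553.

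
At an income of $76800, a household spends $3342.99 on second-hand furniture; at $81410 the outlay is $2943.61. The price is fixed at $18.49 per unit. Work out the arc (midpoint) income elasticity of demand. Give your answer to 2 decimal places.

With a constant price, Q₁ = 3342.99/18.49 = 180.800 and Q₂ = 2943.61/18.49 = 159.200 (equivalently, work directly with expenditure since P cancels).
Midpoint %ΔQ = (2943.61 − 3342.99)/3143.30 = -0.12706; midpoint %ΔI = (81410 − 76800)/79105 = 0.05828.
η = -0.12706 / 0.05828 = -2.18.

-2.18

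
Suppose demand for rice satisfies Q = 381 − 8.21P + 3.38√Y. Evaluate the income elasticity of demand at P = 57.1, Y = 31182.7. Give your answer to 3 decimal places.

At P = 57.1, Y = 31182.7: Q = 509.070.
Holding P constant, ∂Q/∂Y = 3.38/(2√Y) = 0.00957039.
η_Y = (∂Q/∂Y)·(Y/Q) = 0.00957039 × (31182.7/509.070) = 0.586.

0.586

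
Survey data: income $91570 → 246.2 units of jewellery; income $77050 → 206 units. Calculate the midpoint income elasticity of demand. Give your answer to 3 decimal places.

ΔQ = 206 − 246.2 = -40.2; midpoint Q̄ = (246.2 + 206)/2 = 226.1.
ΔI = 77050 − 91570 = -14520; midpoint Ī = (91570 + 77050)/2 = 84310.
η = (ΔQ/Q̄) ÷ (ΔI/Ī) = (-40.2/226.1) ÷ (-14520/84310) = 1.032.

1.032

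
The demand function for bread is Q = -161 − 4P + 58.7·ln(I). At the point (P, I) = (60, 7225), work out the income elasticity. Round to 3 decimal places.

At P = 60, I = 7225: Q = 120.567.
Holding P constant, ∂Q/∂I = 58.7/I = 0.00812457.
η_I = (∂Q/∂I)·(I/Q) = 0.00812457 × (7225/120.567) = 0.487.

0.487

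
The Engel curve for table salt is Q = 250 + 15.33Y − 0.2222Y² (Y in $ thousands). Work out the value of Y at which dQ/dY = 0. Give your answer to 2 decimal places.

34.50

dQ/dY = 15.33 − 0.4444Y.
The good is inferior where dQ/dY < 0. Setting dQ/dY = 0 gives Y = 15.33 / 0.4444 = 34.50.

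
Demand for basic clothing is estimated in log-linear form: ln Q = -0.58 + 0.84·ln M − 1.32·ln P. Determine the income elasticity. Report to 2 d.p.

In a log-linear demand, the coefficient on ln M is the income elasticity.
So η = 0.84.

0.84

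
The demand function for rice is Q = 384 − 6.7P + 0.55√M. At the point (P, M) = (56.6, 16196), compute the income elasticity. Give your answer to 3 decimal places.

At P = 56.6, M = 16196: Q = 74.775.
Holding P constant, ∂Q/∂M = 0.55/(2√M) = 0.00216087.
η_M = (∂Q/∂M)·(M/Q) = 0.00216087 × (16196/74.775) = 0.468.

0.468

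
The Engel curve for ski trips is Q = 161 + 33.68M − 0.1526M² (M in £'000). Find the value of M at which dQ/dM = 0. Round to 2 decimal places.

dQ/dM = 33.68 − 0.3052M.
The good is inferior where dQ/dM < 0. Setting dQ/dM = 0 gives M = 33.68 / 0.3052 = 110.35.

110.35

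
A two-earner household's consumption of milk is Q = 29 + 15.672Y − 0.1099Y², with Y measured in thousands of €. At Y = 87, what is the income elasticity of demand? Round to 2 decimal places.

-0.54

At Y = 87: Q = 560.6309.
dQ/dY = 15.672 − 0.2198Y = -3.45060.
η = (dQ/dY)·(Y/Q) = -3.45060 × (87/560.6309) = -0.54.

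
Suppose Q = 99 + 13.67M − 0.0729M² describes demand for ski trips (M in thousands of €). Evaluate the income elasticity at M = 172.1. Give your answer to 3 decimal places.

At M = 172.1: Q = 292.4249.
dQ/dM = 13.67 − 0.1458M = -11.42218.
η = (dQ/dM)·(M/Q) = -11.42218 × (172.1/292.4249) = -6.722.

-6.722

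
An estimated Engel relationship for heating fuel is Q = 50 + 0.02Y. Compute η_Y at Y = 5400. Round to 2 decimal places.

At Y = 5400: Q = 158.000.
dQ/dY = 0.02.
η = (dQ/dY)·(Y/Q) = 0.02 × (5400/158.000) = 0.68.

0.68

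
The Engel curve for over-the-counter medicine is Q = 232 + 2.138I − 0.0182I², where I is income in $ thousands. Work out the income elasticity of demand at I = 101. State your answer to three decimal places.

At I = 101: Q = 262.2798.
dQ/dI = 2.138 − 0.0364I = -1.53840.
η = (dQ/dI)·(I/Q) = -1.53840 × (101/262.2798) = -0.592.

-0.592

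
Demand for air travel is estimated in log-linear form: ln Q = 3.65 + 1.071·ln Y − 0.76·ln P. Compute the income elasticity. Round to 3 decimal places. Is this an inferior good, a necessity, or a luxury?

In a log-linear demand, the coefficient on ln Y is the income elasticity.
So η = 1.071.
η > 1 ⇒ luxury.

1.071 (luxury)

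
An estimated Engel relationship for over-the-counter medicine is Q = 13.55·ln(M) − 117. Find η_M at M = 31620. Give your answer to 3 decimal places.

0.579

At M = 31620: Q = 23.399.
dQ/dM = 13.55/M = 0.000428526 at this income.
η = (dQ/dM)·(M/Q) = 0.000428526 × (31620/23.399) = 0.579.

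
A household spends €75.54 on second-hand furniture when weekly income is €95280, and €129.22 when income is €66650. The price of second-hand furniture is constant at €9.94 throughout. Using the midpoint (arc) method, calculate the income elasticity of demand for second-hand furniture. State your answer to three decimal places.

With a constant price, Q₁ = 75.54/9.94 = 7.600 and Q₂ = 129.22/9.94 = 13.000 (equivalently, work directly with expenditure since P cancels).
Midpoint %ΔQ = (129.22 − 75.54)/102.38 = 0.52432; midpoint %ΔI = (66650 − 95280)/80965 = -0.35361.
η = 0.52432 / -0.35361 = -1.483.

-1.483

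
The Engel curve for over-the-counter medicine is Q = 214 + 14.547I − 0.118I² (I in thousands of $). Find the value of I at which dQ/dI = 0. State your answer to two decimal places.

61.64

dQ/dI = 14.547 − 0.236I.
The good is inferior where dQ/dI < 0. Setting dQ/dI = 0 gives I = 14.547 / 0.236 = 61.64.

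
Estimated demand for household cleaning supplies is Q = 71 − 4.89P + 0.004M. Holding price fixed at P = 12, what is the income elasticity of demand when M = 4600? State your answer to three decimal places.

At P = 12, M = 4600: Q = 30.720.
Holding P constant, ∂Q/∂M = 0.004.
η_M = (∂Q/∂M)·(M/Q) = 0.004 × (4600/30.720) = 0.599.

0.599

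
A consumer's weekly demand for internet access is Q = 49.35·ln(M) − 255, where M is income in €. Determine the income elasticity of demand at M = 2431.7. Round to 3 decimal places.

At M = 2431.7: Q = 129.750.
dQ/dM = 49.35/M = 0.0202944 at this income.
η = (dQ/dM)·(M/Q) = 0.0202944 × (2431.7/129.750) = 0.380.

0.380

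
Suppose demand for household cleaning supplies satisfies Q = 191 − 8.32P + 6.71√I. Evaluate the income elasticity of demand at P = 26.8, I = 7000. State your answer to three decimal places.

At P = 26.8, I = 7000: Q = 529.423.
Holding P constant, ∂Q/∂I = 6.71/(2√I) = 0.0400999.
η_I = (∂Q/∂I)·(I/Q) = 0.0400999 × (7000/529.423) = 0.530.

0.530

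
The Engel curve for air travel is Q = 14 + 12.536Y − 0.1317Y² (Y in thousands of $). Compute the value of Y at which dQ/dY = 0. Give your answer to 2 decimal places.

dQ/dY = 12.536 − 0.2634Y.
The good is inferior where dQ/dY < 0. Setting dQ/dY = 0 gives Y = 12.536 / 0.2634 = 47.59.

47.59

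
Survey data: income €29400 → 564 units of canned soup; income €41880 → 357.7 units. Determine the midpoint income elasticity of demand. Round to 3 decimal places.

-1.278

ΔQ = 357.7 − 564 = -206.3; midpoint Q̄ = (564 + 357.7)/2 = 460.85.
ΔI = 41880 − 29400 = 12480; midpoint Ī = (29400 + 41880)/2 = 35640.
η = (ΔQ/Q̄) ÷ (ΔI/Ī) = (-206.3/460.85) ÷ (12480/35640) = -1.278.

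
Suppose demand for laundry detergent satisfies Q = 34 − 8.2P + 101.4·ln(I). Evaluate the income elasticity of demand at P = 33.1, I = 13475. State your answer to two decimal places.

0.14

At P = 33.1, I = 13475: Q = 726.751.
Holding P constant, ∂Q/∂I = 101.4/I = 0.00752505.
η_I = (∂Q/∂I)·(I/Q) = 0.00752505 × (13475/726.751) = 0.14.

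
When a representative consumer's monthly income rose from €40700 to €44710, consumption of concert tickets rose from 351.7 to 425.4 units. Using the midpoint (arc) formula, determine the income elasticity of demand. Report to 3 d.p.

2.020

ΔQ = 425.4 − 351.7 = 73.7; midpoint Q̄ = (351.7 + 425.4)/2 = 388.55.
ΔI = 44710 − 40700 = 4010; midpoint Ī = (40700 + 44710)/2 = 42705.
η = (ΔQ/Q̄) ÷ (ΔI/Ī) = (73.7/388.55) ÷ (4010/42705) = 2.020.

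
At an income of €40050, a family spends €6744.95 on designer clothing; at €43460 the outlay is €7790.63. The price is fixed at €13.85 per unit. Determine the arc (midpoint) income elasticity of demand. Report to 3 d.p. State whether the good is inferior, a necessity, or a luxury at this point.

1.762 (luxury)

With a constant price, Q₁ = 6744.95/13.85 = 487.000 and Q₂ = 7790.63/13.85 = 562.500 (equivalently, work directly with expenditure since P cancels).
Midpoint %ΔQ = (7790.63 − 6744.95)/7267.79 = 0.14388; midpoint %ΔI = (43460 − 40050)/41755 = 0.08167.
η = 0.14388 / 0.08167 = 1.762.
η > 1 ⇒ luxury.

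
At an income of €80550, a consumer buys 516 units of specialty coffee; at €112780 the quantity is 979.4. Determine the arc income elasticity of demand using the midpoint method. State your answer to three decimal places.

ΔQ = 979.4 − 516 = 463.4; midpoint Q̄ = (516 + 979.4)/2 = 747.7.
ΔI = 112780 − 80550 = 32230; midpoint Ī = (80550 + 112780)/2 = 96665.
η = (ΔQ/Q̄) ÷ (ΔI/Ī) = (463.4/747.7) ÷ (32230/96665) = 1.859.

1.859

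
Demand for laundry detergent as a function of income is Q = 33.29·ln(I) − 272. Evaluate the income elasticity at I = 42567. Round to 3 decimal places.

0.402

At I = 42567: Q = 82.833.
dQ/dI = 33.29/I = 0.000782061 at this income.
η = (dQ/dI)·(I/Q) = 0.000782061 × (42567/82.833) = 0.402.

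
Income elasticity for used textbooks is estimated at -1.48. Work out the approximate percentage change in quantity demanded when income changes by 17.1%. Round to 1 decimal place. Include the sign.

%ΔQ ≈ η × %ΔI = -1.48 × 17.1% = -25.3%.

-25.3%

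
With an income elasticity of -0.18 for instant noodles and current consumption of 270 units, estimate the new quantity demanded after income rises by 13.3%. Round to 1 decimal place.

%ΔQ ≈ η × %ΔI = -0.18 × 13.3% = -2.394%.
New Q ≈ 270 × (1 − 0.02394) = 263.5.

263.5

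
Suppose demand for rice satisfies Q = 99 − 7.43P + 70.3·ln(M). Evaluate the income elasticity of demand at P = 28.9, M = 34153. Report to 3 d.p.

0.114

At P = 28.9, M = 34153: Q = 618.107.
Holding P constant, ∂Q/∂M = 70.3/M = 0.00205838.
η_M = (∂Q/∂M)·(M/Q) = 0.00205838 × (34153/618.107) = 0.114.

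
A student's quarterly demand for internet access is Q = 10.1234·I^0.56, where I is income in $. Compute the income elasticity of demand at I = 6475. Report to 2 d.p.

For Q = A·I^β the income elasticity is constant and equal to β.
Here β = 0.56, so η = 0.56.

0.56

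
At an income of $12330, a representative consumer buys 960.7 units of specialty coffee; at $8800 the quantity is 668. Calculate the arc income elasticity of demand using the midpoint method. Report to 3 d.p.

ΔQ = 668 − 960.7 = -292.7; midpoint Q̄ = (960.7 + 668)/2 = 814.35.
ΔI = 8800 − 12330 = -3530; midpoint Ī = (12330 + 8800)/2 = 10565.
η = (ΔQ/Q̄) ÷ (ΔI/Ī) = (-292.7/814.35) ÷ (-3530/10565) = 1.076.

1.076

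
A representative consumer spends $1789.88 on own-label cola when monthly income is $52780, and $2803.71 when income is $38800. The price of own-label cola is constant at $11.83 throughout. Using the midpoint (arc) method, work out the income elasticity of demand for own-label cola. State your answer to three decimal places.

With a constant price, Q₁ = 1789.88/11.83 = 151.300 and Q₂ = 2803.71/11.83 = 237.000 (equivalently, work directly with expenditure since P cancels).
Midpoint %ΔQ = (2803.71 − 1789.88)/2296.80 = 0.44141; midpoint %ΔI = (38800 − 52780)/45790 = -0.30531.
η = 0.44141 / -0.30531 = -1.446.

-1.446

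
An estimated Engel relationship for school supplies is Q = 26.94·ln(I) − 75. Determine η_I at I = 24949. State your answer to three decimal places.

0.136

At I = 24949: Q = 197.756.
dQ/dI = 26.94/I = 0.0010798 at this income.
η = (dQ/dI)·(I/Q) = 0.0010798 × (24949/197.756) = 0.136.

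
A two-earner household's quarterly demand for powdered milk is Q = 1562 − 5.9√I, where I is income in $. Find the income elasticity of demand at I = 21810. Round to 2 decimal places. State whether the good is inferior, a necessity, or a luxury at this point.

At I = 21810: Q = 690.676.
dQ/dI = -5.9/(2√I) = -0.0199753 at this income.
η = (dQ/dI)·(I/Q) = -0.0199753 × (21810/690.676) = -0.63.
Since η < 0, the good is an inferior good.

-0.63 (inferior good)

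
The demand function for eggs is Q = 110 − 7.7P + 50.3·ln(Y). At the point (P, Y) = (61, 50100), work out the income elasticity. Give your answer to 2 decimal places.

0.27

At P = 61, Y = 50100: Q = 184.635.
Holding P constant, ∂Q/∂Y = 50.3/Y = 0.00100399.
η_Y = (∂Q/∂Y)·(Y/Q) = 0.00100399 × (50100/184.635) = 0.27.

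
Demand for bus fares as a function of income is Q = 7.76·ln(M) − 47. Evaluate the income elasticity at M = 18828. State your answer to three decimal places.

0.264

At M = 18828: Q = 29.382.
dQ/dM = 7.76/M = 0.000412152 at this income.
η = (dQ/dM)·(M/Q) = 0.000412152 × (18828/29.382) = 0.264.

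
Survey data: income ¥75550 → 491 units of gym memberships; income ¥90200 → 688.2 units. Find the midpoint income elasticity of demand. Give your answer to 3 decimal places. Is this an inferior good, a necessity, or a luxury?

ΔQ = 688.2 − 491 = 197.2; midpoint Q̄ = (491 + 688.2)/2 = 589.6.
ΔI = 90200 − 75550 = 14650; midpoint Ī = (75550 + 90200)/2 = 82875.
η = (ΔQ/Q̄) ÷ (ΔI/Ī) = (197.2/589.6) ÷ (14650/82875) = 1.892.
η > 1 ⇒ luxury.

1.892 (luxury)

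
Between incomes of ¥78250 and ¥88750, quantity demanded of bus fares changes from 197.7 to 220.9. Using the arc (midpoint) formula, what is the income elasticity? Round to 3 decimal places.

ΔQ = 220.9 − 197.7 = 23.2; midpoint Q̄ = (197.7 + 220.9)/2 = 209.3.
ΔI = 88750 − 78250 = 10500; midpoint Ī = (78250 + 88750)/2 = 83500.
η = (ΔQ/Q̄) ÷ (ΔI/Ī) = (23.2/209.3) ÷ (10500/83500) = 0.881.

0.881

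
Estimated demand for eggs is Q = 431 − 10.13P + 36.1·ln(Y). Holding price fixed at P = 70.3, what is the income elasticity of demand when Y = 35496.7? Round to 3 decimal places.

At P = 70.3, Y = 35496.7: Q = 97.088.
Holding P constant, ∂Q/∂Y = 36.1/Y = 0.001017.
η_Y = (∂Q/∂Y)·(Y/Q) = 0.001017 × (35496.7/97.088) = 0.372.

0.372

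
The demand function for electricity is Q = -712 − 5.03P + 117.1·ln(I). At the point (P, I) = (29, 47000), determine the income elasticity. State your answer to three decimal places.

0.291

At P = 29, I = 47000: Q = 401.880.
Holding P constant, ∂Q/∂I = 117.1/I = 0.00249149.
η_I = (∂Q/∂I)·(I/Q) = 0.00249149 × (47000/401.880) = 0.291.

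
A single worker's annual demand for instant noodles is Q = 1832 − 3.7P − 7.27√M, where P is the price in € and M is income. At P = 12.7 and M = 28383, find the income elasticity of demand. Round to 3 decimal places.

At P = 12.7, M = 28383: Q = 560.215.
Holding P constant, ∂Q/∂M = -7.27/(2√M) = -0.0215762.
η_M = (∂Q/∂M)·(M/Q) = -0.0215762 × (28383/560.215) = -1.093.

-1.093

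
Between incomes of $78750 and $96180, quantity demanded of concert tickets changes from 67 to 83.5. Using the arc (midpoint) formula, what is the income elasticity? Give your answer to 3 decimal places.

1.100

ΔQ = 83.5 − 67 = 16.5; midpoint Q̄ = (67 + 83.5)/2 = 75.25.
ΔI = 96180 − 78750 = 17430; midpoint Ī = (78750 + 96180)/2 = 87465.
η = (ΔQ/Q̄) ÷ (ΔI/Ī) = (16.5/75.25) ÷ (17430/87465) = 1.100.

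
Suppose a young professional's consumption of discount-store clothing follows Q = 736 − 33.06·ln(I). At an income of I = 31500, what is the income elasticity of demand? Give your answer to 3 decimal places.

-0.084

At I = 31500: Q = 393.573.
dQ/dI = -33.06/I = -0.00104952 at this income.
η = (dQ/dI)·(I/Q) = -0.00104952 × (31500/393.573) = -0.084.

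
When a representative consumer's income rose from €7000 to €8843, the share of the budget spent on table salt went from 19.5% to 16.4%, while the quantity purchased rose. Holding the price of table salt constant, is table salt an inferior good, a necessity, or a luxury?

Quantity rises but the budget share falls as income rises, so 0 < η < 1.

necessity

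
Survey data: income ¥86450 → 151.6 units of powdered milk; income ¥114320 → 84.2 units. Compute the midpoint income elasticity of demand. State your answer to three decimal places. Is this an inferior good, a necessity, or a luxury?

-2.059 (inferior good)

ΔQ = 84.2 − 151.6 = -67.4; midpoint Q̄ = (151.6 + 84.2)/2 = 117.9.
ΔI = 114320 − 86450 = 27870; midpoint Ī = (86450 + 114320)/2 = 100385.
η = (ΔQ/Q̄) ÷ (ΔI/Ī) = (-67.4/117.9) ÷ (27870/100385) = -2.059.
η < 0 ⇒ inferior good.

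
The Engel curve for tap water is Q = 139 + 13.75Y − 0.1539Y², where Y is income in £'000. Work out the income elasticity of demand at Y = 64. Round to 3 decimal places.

-0.980

At Y = 64: Q = 388.6256.
dQ/dY = 13.75 − 0.3078Y = -5.94920.
η = (dQ/dY)·(Y/Q) = -5.94920 × (64/388.6256) = -0.980.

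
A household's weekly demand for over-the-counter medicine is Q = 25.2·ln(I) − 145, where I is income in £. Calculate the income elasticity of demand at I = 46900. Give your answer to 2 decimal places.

0.20

At I = 46900: Q = 126.045.
dQ/dI = 25.2/I = 0.000537313 at this income.
η = (dQ/dI)·(I/Q) = 0.000537313 × (46900/126.045) = 0.20.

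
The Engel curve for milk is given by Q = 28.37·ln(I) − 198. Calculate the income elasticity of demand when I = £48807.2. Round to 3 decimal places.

0.262

At I = 48807.2: Q = 108.272.
dQ/dI = 28.37/I = 0.000581267 at this income.
η = (dQ/dI)·(I/Q) = 0.000581267 × (48807.2/108.272) = 0.262.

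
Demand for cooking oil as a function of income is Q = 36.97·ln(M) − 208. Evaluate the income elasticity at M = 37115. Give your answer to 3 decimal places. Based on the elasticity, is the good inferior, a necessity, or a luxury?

At M = 37115: Q = 180.990.
dQ/dM = 36.97/M = 0.000996093 at this income.
η = (dQ/dM)·(M/Q) = 0.000996093 × (37115/180.990) = 0.204.
Since 0 < η < 1, the good is a necessity.

0.204 (necessity)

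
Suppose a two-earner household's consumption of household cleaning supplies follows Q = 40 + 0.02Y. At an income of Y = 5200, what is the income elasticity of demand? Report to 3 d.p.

0.722

At Y = 5200: Q = 144.000.
dQ/dY = 0.02.
η = (dQ/dY)·(Y/Q) = 0.02 × (5200/144.000) = 0.722.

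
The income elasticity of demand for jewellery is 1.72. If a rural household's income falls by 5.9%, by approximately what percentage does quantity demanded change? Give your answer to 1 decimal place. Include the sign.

-10.1%

%ΔQ ≈ η × %ΔI = 1.72 × (-5.9%) = -10.1%.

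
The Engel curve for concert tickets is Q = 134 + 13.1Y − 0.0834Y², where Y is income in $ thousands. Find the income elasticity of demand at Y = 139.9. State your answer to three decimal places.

-4.282

At Y = 139.9: Q = 334.3844.
dQ/dY = 13.1 − 0.1668Y = -10.23532.
η = (dQ/dY)·(Y/Q) = -10.23532 × (139.9/334.3844) = -4.282.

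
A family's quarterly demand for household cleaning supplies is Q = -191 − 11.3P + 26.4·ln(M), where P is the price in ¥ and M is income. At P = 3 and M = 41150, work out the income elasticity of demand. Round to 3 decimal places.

0.475

At P = 3, M = 41150: Q = 55.599.
Holding P constant, ∂Q/∂M = 26.4/M = 0.000641555.
η_M = (∂Q/∂M)·(M/Q) = 0.000641555 × (41150/55.599) = 0.475.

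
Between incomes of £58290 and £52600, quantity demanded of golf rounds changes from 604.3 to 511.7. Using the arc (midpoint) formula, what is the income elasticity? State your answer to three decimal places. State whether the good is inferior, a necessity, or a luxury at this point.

ΔQ = 511.7 − 604.3 = -92.6; midpoint Q̄ = (604.3 + 511.7)/2 = 558.
ΔI = 52600 − 58290 = -5690; midpoint Ī = (58290 + 52600)/2 = 55445.
η = (ΔQ/Q̄) ÷ (ΔI/Ī) = (-92.6/558) ÷ (-5690/55445) = 1.617.
η > 1 ⇒ luxury.

1.617 (luxury)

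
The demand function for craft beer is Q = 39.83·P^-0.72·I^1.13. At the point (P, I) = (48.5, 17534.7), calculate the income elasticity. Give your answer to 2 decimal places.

For a multiplicative demand Q = A·P^α·I^β, the income elasticity is β everywhere.
Here β = 1.13, so η = 1.13.

1.13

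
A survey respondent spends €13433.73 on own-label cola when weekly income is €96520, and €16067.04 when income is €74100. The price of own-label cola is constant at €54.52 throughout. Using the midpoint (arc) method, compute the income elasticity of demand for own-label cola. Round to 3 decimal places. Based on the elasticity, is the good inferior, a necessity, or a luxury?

With a constant price, Q₁ = 13433.73/54.52 = 246.400 and Q₂ = 16067.04/54.52 = 294.700 (equivalently, work directly with expenditure since P cancels).
Midpoint %ΔQ = (16067.04 − 13433.73)/14750.39 = 0.17852; midpoint %ΔI = (74100 − 96520)/85310 = -0.26281.
η = 0.17852 / -0.26281 = -0.679.
η < 0 ⇒ inferior good.

-0.679 (inferior good)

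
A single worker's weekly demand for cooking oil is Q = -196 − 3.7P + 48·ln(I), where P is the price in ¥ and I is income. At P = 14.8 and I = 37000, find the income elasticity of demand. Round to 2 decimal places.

At P = 14.8, I = 37000: Q = 254.136.
Holding P constant, ∂Q/∂I = 48/I = 0.0012973.
η_I = (∂Q/∂I)·(I/Q) = 0.0012973 × (37000/254.136) = 0.19.

0.19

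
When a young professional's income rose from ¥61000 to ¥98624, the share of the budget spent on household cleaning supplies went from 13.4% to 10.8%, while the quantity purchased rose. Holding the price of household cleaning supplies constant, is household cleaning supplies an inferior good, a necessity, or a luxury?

necessity

Quantity rises but the budget share falls as income rises, so 0 < η < 1.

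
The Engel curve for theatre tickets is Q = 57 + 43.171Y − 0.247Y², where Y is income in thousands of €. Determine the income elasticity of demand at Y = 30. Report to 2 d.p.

0.75

At Y = 30: Q = 1129.8300.
dQ/dY = 43.171 − 0.494Y = 28.35100.
η = (dQ/dY)·(Y/Q) = 28.35100 × (30/1129.8300) = 0.75.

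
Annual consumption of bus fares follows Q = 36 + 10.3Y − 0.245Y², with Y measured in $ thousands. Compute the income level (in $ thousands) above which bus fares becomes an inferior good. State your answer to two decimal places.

dQ/dY = 10.3 − 0.49Y.
The good is inferior where dQ/dY < 0. Setting dQ/dY = 0 gives Y = 10.3 / 0.49 = 21.02.

21.02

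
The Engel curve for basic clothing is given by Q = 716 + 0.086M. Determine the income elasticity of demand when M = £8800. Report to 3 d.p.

0.514

At M = 8800: Q = 1472.800.
dQ/dM = 0.086.
η = (dQ/dM)·(M/Q) = 0.086 × (8800/1472.800) = 0.514.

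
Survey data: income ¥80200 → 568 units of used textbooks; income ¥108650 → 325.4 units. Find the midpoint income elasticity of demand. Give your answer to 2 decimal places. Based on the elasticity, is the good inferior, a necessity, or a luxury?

-1.80 (inferior good)

ΔQ = 325.4 − 568 = -242.6; midpoint Q̄ = (568 + 325.4)/2 = 446.7.
ΔI = 108650 − 80200 = 28450; midpoint Ī = (80200 + 108650)/2 = 94425.
η = (ΔQ/Q̄) ÷ (ΔI/Ī) = (-242.6/446.7) ÷ (28450/94425) = -1.80.
η < 0 ⇒ inferior good.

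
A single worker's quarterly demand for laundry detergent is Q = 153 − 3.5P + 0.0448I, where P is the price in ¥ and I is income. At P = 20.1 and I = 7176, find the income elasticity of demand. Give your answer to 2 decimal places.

0.80

At P = 20.1, I = 7176: Q = 404.135.
Holding P constant, ∂Q/∂I = 0.0448.
η_I = (∂Q/∂I)·(I/Q) = 0.0448 × (7176/404.135) = 0.80.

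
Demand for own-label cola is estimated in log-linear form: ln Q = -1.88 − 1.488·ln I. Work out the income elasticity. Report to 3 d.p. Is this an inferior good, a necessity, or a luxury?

-1.488 (inferior good)

In a log-linear demand, the coefficient on ln I is the income elasticity.
So η = -1.488.
η < 0 ⇒ inferior good.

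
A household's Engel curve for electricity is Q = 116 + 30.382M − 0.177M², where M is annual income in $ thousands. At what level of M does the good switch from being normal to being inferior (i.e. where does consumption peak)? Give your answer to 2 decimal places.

85.82

dQ/dM = 30.382 − 0.354M.
The good is inferior where dQ/dM < 0. Setting dQ/dM = 0 gives M = 30.382 / 0.354 = 85.82.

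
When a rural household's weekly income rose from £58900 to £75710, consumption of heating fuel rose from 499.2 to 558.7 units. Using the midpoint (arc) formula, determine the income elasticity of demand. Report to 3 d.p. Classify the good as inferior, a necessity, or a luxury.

ΔQ = 558.7 − 499.2 = 59.5; midpoint Q̄ = (499.2 + 558.7)/2 = 528.95.
ΔI = 75710 − 58900 = 16810; midpoint Ī = (58900 + 75710)/2 = 67305.
η = (ΔQ/Q̄) ÷ (ΔI/Ī) = (59.5/528.95) ÷ (16810/67305) = 0.450.
0 < η < 1 ⇒ necessity.

0.450 (necessity)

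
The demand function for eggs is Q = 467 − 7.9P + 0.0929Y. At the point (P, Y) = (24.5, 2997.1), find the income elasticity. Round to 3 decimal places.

0.505

At P = 24.5, Y = 2997.1: Q = 551.881.
Holding P constant, ∂Q/∂Y = 0.0929.
η_Y = (∂Q/∂Y)·(Y/Q) = 0.0929 × (2997.1/551.881) = 0.505.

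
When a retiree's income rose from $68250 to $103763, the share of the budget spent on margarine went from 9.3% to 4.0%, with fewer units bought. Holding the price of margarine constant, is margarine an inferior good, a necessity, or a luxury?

Quantity demanded falls as income rises, so η < 0.

inferior good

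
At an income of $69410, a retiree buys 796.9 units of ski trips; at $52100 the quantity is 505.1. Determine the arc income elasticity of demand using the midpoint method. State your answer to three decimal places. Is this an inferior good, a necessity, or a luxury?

ΔQ = 505.1 − 796.9 = -291.8; midpoint Q̄ = (796.9 + 505.1)/2 = 651.
ΔI = 52100 − 69410 = -17310; midpoint Ī = (69410 + 52100)/2 = 60755.
η = (ΔQ/Q̄) ÷ (ΔI/Ī) = (-291.8/651) ÷ (-17310/60755) = 1.573.
η > 1 ⇒ luxury.

1.573 (luxury)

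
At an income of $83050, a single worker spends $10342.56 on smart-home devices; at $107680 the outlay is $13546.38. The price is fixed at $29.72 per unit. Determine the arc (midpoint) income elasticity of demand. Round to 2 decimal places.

With a constant price, Q₁ = 10342.56/29.72 = 348.000 and Q₂ = 13546.38/29.72 = 455.800 (equivalently, work directly with expenditure since P cancels).
Midpoint %ΔQ = (13546.38 − 10342.56)/11944.47 = 0.26823; midpoint %ΔI = (107680 − 83050)/95365 = 0.25827.
η = 0.26823 / 0.25827 = 1.04.

1.04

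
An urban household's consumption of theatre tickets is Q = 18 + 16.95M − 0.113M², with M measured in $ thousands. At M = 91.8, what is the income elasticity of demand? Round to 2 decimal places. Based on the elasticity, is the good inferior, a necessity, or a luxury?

At M = 91.8: Q = 621.7319.
dQ/dM = 16.95 − 0.226M = -3.79680.
η = (dQ/dM)·(M/Q) = -3.79680 × (91.8/621.7319) = -0.56.
η < 0 ⇒ inferior good.

-0.56 (inferior good)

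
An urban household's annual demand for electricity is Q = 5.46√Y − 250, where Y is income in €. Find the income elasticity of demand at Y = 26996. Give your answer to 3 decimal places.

At Y = 26996: Q = 647.103.
dQ/dY = 5.46/(2√Y) = 0.0166155 at this income.
η = (dQ/dY)·(Y/Q) = 0.0166155 × (26996/647.103) = 0.693.

0.693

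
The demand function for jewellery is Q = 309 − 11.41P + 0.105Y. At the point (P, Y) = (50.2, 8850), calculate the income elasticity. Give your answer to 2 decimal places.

1.40

At P = 50.2, Y = 8850: Q = 665.468.
Holding P constant, ∂Q/∂Y = 0.105.
η_Y = (∂Q/∂Y)·(Y/Q) = 0.105 × (8850/665.468) = 1.40.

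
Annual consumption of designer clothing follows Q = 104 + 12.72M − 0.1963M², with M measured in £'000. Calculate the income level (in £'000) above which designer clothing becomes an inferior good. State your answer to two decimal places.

32.40

dQ/dM = 12.72 − 0.3926M.
The good is inferior where dQ/dM < 0. Setting dQ/dM = 0 gives M = 12.72 / 0.3926 = 32.40.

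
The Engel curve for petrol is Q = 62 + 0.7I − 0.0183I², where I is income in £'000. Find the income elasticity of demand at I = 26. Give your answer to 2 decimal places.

At I = 26: Q = 67.8292.
dQ/dI = 0.7 − 0.0366I = -0.25160.
η = (dQ/dI)·(I/Q) = -0.25160 × (26/67.8292) = -0.10.

-0.10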